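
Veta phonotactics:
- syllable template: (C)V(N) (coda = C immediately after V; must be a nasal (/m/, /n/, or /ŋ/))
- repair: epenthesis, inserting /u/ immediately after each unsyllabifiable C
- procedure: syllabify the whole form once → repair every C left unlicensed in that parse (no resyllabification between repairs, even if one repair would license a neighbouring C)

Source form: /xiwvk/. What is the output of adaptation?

The consonants /w/, /v/, /k/ cannot be parsed into a legal (C)V(N) syllable (only a nasal (/m/, /n/, or /ŋ/) is licensed in coda position; onsets are limited to one consonant).
Inserting the epenthetic vowel yields /w/ → /wu/, /v/ → /vu/, /k/ → /ku/.

xiwuvuku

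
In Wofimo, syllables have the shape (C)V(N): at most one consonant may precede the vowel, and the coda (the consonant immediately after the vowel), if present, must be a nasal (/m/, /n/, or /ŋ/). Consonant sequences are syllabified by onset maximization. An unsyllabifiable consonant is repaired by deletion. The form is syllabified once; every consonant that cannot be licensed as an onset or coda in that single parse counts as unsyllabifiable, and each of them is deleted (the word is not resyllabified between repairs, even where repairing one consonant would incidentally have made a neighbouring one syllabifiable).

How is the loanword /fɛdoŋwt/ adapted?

fɛdoŋ

Under (C)V(N), the unsyllabifiable consonants are /w/, /t/ (only a nasal (/m/, /n/, or /ŋ/) is licensed in coda position; onsets are limited to one consonant).
Deleting the stranded consonants removes /w/, /t/.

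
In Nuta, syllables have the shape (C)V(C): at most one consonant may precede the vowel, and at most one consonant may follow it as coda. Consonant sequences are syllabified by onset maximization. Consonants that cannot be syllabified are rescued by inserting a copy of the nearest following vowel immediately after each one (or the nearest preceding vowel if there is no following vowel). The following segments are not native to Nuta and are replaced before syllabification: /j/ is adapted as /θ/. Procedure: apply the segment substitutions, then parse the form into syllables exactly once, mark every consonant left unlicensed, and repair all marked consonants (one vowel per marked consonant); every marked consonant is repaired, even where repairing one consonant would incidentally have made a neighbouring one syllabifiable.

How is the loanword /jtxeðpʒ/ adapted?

Substitution: /j/ → /θ/, giving /θtxeðpʒ/.
Under (C)V(C), the unsyllabifiable consonants are /θ/, /t/, /p/, /ʒ/ (at most one coda consonant is licensed; onsets are limited to one consonant).
Epenthesis after each stranded consonant: /θ/ → /θe/, /t/ → /te/, /p/ → /pe/, /ʒ/ → /ʒe/.

θetexeðpeʒe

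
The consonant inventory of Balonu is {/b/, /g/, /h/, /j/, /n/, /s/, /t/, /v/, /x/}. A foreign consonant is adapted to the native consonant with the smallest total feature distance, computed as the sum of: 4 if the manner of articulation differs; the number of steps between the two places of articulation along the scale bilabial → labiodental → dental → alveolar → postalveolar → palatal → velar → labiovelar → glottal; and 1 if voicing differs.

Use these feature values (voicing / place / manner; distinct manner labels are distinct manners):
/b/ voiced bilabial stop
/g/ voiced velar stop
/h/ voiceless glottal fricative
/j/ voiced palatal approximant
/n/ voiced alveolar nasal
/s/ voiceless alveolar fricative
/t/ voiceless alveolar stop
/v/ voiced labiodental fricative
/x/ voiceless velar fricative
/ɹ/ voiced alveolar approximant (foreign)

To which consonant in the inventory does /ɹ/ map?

/j/ is closest: same manner (approximant), place distance 2 (alveolar→palatal), same voicing; total 2. Next closest is /n/ at distance 4.

j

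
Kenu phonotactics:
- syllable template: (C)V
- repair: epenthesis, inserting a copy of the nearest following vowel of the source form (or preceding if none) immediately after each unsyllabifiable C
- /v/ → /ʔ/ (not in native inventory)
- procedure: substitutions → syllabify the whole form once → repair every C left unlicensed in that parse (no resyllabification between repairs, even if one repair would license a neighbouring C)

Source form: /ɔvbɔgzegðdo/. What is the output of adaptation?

ɔʔɔbɔgezegoðodo

Substitution: /v/ → /ʔ/, giving /ɔʔbɔgzegðdo/.
The consonants /ʔ/, /g/, /g/, /ð/ cannot be parsed into a legal (C)V syllable (no codas are permitted; onsets are limited to one consonant).
Epenthesis after each stranded consonant: /ʔ/ → /ʔɔ/, /g/ → /ge/, /g/ → /go/, /ð/ → /ðo/.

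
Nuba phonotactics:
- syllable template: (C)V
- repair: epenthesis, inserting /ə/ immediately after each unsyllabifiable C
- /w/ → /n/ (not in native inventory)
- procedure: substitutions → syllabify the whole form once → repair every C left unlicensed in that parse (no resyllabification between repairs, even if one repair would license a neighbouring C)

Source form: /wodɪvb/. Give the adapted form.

Substitution: /w/ → /n/, giving /nodɪvb/.
Under (C)V, the unsyllabifiable consonants are /v/, /b/ (no codas are permitted; onsets are limited to one consonant).
Each unlicensed consonant becomes the onset of a new syllable: /v/ → /və/, /b/ → /bə/.

nodɪvəbə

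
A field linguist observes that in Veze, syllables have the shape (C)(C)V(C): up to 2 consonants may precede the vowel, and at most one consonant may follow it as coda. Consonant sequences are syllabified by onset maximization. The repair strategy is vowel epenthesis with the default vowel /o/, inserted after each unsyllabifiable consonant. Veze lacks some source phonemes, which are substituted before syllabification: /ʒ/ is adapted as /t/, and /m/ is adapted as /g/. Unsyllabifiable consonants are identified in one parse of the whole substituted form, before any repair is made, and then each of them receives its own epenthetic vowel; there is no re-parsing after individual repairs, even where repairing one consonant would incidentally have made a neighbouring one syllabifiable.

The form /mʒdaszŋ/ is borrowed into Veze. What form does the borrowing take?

gotdaszoŋo

Substitution: /m/ → /g/, /ʒ/ → /t/, giving /gtdaszŋ/.
Syllabifying with onset maximization leaves /g/, /z/, /ŋ/ stranded (at most one coda consonant is licensed; onsets may contain at most 2 consonants).
Inserting the epenthetic vowel yields /g/ → /go/, /z/ → /zo/, /ŋ/ → /ŋo/.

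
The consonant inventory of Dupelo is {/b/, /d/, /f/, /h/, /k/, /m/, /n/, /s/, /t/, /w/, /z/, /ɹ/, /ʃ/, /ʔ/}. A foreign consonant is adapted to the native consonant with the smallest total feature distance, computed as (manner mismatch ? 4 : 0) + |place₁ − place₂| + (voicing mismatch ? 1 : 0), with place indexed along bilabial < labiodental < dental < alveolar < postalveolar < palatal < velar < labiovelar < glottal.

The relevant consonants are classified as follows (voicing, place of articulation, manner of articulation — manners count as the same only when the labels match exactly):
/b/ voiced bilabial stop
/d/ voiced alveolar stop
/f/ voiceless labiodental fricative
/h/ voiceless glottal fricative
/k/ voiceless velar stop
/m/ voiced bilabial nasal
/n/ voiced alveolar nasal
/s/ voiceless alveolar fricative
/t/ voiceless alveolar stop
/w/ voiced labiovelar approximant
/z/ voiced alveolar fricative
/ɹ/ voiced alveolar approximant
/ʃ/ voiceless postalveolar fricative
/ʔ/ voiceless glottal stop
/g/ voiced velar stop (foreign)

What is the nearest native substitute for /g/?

/k/ is closest: same manner (stop), place distance 0 (velar→velar), voicing differs (+1); total 1. Next closest is /d/ at distance 3.

k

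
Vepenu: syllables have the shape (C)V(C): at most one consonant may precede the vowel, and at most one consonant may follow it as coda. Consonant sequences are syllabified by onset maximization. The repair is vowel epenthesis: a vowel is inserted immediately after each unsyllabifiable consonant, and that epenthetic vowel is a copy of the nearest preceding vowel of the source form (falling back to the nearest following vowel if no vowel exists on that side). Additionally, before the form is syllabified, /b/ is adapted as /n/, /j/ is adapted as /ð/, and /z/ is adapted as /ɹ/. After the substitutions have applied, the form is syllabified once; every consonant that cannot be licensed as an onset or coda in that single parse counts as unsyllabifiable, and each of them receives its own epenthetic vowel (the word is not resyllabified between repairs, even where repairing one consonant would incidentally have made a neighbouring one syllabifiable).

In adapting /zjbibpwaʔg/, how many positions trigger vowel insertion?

After substitution the input is /ɹðninpwaʔg/.
The unsyllabifiable consonants are /ɹ/, /ð/, /p/, /g/; each receives one epenthetic vowel.

4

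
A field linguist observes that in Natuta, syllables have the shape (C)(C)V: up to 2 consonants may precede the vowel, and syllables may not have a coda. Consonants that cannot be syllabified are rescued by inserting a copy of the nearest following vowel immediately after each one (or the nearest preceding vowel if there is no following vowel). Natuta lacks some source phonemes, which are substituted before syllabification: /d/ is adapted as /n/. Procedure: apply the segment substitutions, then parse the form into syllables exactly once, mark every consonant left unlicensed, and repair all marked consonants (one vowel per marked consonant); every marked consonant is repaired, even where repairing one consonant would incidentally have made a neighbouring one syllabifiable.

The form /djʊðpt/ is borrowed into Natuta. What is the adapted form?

njʊðʊpʊtʊ

Substitution: /d/ → /n/, giving /njʊðpt/.
Under (C)(C)V, the unsyllabifiable consonants are /ð/, /p/, /t/ (no codas are permitted; onsets may contain at most 2 consonants).
Epenthesis after each stranded consonant: /ð/ → /ðʊ/, /p/ → /pʊ/, /t/ → /tʊ/.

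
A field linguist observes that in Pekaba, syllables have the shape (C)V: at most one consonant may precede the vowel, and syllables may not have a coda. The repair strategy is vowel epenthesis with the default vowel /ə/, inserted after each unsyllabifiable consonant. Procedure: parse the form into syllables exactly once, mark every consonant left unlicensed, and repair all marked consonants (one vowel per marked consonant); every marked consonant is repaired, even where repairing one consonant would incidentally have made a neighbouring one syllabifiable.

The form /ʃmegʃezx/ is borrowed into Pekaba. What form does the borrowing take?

ʃəmegəʃezəxə

The consonants /ʃ/, /g/, /z/, /x/ cannot be parsed into a legal (C)V syllable (no codas are permitted; onsets are limited to one consonant).
Each unlicensed consonant becomes the onset of a new syllable: /ʃ/ → /ʃə/, /g/ → /gə/, /z/ → /zə/, /x/ → /xə/.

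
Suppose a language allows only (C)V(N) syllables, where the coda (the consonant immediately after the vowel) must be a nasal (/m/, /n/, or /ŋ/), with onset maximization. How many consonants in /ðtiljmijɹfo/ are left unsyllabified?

The consonants /ð/, /l/, /j/, /j/, /ɹ/ cannot be parsed into a legal (C)V(N) syllable (only a nasal (/m/, /n/, or /ŋ/) is licensed in coda position; onsets are limited to one consonant).

5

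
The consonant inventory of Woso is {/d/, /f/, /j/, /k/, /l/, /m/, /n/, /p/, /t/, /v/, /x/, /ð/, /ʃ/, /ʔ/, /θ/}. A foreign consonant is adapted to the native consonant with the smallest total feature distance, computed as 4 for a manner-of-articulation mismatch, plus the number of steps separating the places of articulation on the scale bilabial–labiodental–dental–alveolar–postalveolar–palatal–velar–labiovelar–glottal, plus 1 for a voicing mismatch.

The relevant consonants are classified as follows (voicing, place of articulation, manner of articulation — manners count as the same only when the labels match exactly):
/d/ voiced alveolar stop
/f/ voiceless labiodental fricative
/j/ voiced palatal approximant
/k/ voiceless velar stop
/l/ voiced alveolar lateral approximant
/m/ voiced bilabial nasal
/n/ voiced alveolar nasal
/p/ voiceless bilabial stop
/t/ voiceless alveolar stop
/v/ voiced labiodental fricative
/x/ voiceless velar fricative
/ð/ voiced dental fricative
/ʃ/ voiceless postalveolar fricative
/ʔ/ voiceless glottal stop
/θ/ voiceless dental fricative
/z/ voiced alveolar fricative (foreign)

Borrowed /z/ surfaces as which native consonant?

ð

/ð/ is closest: same manner (fricative), place distance 1 (alveolar→dental), same voicing; total 1. Next closest is /v/ at distance 2.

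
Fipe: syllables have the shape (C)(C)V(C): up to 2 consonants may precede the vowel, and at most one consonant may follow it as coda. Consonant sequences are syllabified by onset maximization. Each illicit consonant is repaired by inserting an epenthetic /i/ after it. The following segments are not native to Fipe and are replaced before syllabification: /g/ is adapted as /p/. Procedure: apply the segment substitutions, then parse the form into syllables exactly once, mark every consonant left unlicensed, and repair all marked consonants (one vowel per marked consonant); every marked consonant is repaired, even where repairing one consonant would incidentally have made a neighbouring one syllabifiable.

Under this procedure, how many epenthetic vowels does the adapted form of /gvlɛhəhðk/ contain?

3

After substitution the input is /pvlɛhəhðk/.
The unsyllabifiable consonants are /p/, /ð/, /k/; each receives one epenthetic vowel.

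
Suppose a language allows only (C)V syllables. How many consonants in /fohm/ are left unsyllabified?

2

Syllabifying with onset maximization leaves /h/, /m/ stranded (no codas are permitted; onsets are limited to one consonant).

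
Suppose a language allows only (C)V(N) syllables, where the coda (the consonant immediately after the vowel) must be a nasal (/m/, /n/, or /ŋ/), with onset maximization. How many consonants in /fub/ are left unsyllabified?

1

The consonants /b/ cannot be parsed into a legal (C)V(N) syllable (only a nasal (/m/, /n/, or /ŋ/) is licensed in coda position; onsets are limited to one consonant).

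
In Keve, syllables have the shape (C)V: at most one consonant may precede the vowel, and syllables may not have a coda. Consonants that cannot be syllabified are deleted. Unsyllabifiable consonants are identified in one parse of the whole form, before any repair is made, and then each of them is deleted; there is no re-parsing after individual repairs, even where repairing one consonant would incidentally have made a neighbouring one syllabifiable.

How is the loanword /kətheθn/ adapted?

kəhe

The consonants /t/, /θ/, /n/ cannot be parsed into a legal (C)V syllable (no codas are permitted; onsets are limited to one consonant).
Deletion applies to /t/, /θ/, /n/.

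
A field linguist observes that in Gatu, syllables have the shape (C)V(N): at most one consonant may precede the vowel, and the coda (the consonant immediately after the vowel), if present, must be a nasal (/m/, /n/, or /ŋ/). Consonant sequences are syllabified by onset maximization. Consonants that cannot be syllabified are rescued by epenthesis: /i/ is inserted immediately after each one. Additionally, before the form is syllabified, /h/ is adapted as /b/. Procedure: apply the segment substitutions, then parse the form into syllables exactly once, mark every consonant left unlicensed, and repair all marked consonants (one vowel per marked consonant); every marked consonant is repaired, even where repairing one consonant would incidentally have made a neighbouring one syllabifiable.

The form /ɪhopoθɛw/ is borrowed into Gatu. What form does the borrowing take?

Substitution: /h/ → /b/, giving /ɪbopoθɛw/.
Under (C)V(N), the unsyllabifiable consonants are /w/ (only a nasal (/m/, /n/, or /ŋ/) is licensed in coda position; onsets are limited to one consonant).
Each unlicensed consonant becomes the onset of a new syllable: /w/ → /wi/.

ɪbopoθɛwi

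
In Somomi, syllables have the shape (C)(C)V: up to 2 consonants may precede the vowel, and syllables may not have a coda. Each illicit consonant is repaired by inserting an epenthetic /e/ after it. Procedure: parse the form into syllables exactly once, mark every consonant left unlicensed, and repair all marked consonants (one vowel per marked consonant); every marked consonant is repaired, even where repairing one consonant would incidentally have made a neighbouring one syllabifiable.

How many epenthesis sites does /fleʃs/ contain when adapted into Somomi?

The unsyllabifiable consonants are /ʃ/, /s/; each receives one epenthetic vowel.

2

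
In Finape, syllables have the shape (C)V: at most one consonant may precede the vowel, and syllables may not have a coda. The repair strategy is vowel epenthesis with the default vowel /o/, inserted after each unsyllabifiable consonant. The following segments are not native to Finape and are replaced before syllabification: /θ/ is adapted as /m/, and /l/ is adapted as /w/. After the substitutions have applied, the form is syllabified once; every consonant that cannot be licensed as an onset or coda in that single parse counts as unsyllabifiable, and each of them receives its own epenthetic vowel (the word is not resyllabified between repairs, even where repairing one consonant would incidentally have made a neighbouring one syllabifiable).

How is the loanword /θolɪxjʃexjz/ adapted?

mowɪxojoʃexojozo

Substitution: /θ/ → /m/, /l/ → /w/, giving /mowɪxjʃexjz/.
The consonants /x/, /j/, /x/, /j/, /z/ cannot be parsed into a legal (C)V syllable (no codas are permitted; onsets are limited to one consonant).
Epenthesis after each stranded consonant: /x/ → /xo/, /j/ → /jo/, /x/ → /xo/, /j/ → /jo/, /z/ → /zo/.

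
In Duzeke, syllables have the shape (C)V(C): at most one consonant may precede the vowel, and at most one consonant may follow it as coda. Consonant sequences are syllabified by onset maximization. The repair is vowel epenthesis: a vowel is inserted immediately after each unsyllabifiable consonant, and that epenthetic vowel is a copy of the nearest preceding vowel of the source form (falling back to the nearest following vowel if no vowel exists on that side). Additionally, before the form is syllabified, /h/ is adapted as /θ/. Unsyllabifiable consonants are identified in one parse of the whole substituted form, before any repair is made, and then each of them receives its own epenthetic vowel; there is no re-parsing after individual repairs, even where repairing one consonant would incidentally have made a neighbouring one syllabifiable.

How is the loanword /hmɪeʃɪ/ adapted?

θɪmɪeʃɪ

Substitution: /h/ → /θ/, giving /θmɪeʃɪ/.
Syllabifying with onset maximization leaves /θ/ stranded (at most one coda consonant is licensed; onsets are limited to one consonant).
Epenthesis after each stranded consonant: /θ/ → /θɪ/.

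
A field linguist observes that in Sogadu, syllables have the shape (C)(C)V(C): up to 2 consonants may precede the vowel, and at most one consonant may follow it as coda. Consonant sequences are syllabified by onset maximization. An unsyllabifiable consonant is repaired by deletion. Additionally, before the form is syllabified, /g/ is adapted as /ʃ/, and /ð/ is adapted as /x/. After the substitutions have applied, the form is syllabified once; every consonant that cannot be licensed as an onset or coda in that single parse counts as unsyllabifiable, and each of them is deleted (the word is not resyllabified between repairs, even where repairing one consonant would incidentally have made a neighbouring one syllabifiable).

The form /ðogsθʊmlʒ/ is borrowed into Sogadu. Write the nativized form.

xoʃsθʊm

Substitution: /ð/ → /x/, /g/ → /ʃ/, giving /xoʃsθʊmlʒ/.
Under (C)(C)V(C), the unsyllabifiable consonants are /l/, /ʒ/ (at most one coda consonant is licensed; onsets may contain at most 2 consonants).
Deletion applies to /l/, /ʒ/.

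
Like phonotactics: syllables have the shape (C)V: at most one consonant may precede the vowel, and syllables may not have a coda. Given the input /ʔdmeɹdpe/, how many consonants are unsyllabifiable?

Syllabifying with onset maximization leaves /ʔ/, /d/, /ɹ/, /d/ stranded (no codas are permitted; onsets are limited to one consonant).

4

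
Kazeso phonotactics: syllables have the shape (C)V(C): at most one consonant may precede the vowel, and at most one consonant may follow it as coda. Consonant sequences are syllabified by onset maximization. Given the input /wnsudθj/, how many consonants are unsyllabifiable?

Syllabifying with onset maximization leaves /w/, /n/, /θ/, /j/ stranded (at most one coda consonant is licensed; onsets are limited to one consonant).

4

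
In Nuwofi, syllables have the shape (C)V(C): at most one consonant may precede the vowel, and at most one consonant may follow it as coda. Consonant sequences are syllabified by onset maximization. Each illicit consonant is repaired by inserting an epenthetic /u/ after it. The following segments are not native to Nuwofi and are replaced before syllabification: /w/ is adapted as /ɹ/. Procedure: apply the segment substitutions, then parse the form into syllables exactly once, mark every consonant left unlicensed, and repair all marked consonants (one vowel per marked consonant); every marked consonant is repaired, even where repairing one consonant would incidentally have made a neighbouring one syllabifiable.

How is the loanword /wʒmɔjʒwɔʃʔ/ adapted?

Substitution: /w/ → /ɹ/, giving /ɹʒmɔjʒɹɔʃʔ/.
Syllabifying with onset maximization leaves /ɹ/, /ʒ/, /ʒ/, /ʔ/ stranded (at most one coda consonant is licensed; onsets are limited to one consonant).
Each unlicensed consonant becomes the onset of a new syllable: /ɹ/ → /ɹu/, /ʒ/ → /ʒu/, /ʒ/ → /ʒu/, /ʔ/ → /ʔu/.

ɹuʒumɔjʒuɹɔʃʔu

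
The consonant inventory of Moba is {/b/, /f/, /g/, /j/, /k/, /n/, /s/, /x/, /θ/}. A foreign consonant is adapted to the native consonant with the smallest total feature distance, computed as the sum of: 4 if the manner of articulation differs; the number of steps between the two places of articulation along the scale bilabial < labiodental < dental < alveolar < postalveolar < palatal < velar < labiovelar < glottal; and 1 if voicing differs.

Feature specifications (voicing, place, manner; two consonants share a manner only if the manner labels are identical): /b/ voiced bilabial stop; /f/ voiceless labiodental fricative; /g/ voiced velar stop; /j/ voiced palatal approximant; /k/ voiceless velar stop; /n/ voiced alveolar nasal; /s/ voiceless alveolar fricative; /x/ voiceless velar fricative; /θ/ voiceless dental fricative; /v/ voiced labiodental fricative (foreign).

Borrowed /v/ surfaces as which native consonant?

f

/f/ is closest: same manner (fricative), place distance 0 (labiodental→labiodental), voicing differs (+1); total 1. Next closest is /θ/ at distance 2.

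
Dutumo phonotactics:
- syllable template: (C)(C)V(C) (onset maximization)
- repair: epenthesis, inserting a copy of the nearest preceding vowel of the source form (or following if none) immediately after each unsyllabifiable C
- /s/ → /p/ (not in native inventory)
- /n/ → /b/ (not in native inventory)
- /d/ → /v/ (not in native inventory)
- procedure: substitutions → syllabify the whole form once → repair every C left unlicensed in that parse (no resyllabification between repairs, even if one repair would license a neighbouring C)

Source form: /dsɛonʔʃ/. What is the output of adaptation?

vpɛobʔoʃo

Substitution: /d/ → /v/, /s/ → /p/, /n/ → /b/, giving /vpɛobʔʃ/.
Under (C)(C)V(C), the unsyllabifiable consonants are /ʔ/, /ʃ/ (at most one coda consonant is licensed; onsets may contain at most 2 consonants).
Inserting the epenthetic vowel yields /ʔ/ → /ʔo/, /ʃ/ → /ʃo/.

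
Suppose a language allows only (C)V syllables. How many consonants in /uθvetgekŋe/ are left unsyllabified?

3

Under (C)V, the unsyllabifiable consonants are /θ/, /t/, /k/ (no codas are permitted; onsets are limited to one consonant).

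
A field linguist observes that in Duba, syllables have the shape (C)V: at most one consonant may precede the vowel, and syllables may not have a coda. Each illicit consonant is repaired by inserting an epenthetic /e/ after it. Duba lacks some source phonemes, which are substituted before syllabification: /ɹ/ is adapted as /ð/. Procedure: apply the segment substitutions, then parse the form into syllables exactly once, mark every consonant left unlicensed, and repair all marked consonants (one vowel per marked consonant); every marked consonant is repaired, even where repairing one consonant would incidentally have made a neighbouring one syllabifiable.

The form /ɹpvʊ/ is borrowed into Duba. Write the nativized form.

ðepevʊ

Substitution: /ɹ/ → /ð/, giving /ðpvʊ/.
The consonants /ð/, /p/ cannot be parsed into a legal (C)V syllable (no codas are permitted; onsets are limited to one consonant).
Inserting the epenthetic vowel yields /ð/ → /ðe/, /p/ → /pe/.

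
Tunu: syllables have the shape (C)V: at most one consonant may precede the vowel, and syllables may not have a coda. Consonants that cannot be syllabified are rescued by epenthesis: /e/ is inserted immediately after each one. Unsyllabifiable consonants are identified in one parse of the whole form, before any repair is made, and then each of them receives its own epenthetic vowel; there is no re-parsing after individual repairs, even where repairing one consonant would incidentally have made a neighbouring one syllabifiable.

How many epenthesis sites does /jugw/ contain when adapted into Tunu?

The unsyllabifiable consonants are /g/, /w/; each receives one epenthetic vowel.

2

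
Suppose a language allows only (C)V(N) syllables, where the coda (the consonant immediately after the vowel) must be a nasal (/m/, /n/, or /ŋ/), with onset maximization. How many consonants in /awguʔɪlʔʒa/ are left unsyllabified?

3

Under (C)V(N), the unsyllabifiable consonants are /w/, /l/, /ʔ/ (only a nasal (/m/, /n/, or /ŋ/) is licensed in coda position; onsets are limited to one consonant).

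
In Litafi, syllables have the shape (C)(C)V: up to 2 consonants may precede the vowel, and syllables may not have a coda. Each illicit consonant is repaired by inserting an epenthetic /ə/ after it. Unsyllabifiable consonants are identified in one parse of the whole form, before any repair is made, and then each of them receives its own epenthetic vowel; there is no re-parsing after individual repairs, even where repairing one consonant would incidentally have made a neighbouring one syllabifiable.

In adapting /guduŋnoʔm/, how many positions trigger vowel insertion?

The unsyllabifiable consonants are /ʔ/, /m/; each receives one epenthetic vowel.

2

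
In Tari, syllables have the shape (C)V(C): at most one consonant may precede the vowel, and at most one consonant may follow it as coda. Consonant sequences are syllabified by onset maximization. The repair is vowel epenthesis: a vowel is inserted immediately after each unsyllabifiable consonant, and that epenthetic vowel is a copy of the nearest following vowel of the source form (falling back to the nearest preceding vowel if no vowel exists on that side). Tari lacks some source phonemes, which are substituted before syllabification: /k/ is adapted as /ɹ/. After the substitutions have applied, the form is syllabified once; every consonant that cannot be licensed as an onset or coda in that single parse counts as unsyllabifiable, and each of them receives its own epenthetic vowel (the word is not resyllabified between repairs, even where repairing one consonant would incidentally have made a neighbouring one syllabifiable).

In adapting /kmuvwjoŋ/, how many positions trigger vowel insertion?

After substitution the input is /ɹmuvwjoŋ/.
The unsyllabifiable consonants are /ɹ/, /w/; each receives one epenthetic vowel.

2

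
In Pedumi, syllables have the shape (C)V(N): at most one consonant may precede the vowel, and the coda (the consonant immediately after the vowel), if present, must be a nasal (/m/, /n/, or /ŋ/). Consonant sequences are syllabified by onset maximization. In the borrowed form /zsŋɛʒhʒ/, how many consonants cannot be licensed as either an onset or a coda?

Syllabifying with onset maximization leaves /z/, /s/, /ʒ/, /h/, /ʒ/ stranded (only a nasal (/m/, /n/, or /ŋ/) is licensed in coda position; onsets are limited to one consonant).

5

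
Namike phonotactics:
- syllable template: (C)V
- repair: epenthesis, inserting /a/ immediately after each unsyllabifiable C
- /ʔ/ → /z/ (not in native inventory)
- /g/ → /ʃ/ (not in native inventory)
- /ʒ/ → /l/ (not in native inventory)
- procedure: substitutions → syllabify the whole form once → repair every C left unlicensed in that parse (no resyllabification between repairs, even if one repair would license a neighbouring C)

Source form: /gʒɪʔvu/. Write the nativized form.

ʃalɪzavu

Substitution: /g/ → /ʃ/, /ʒ/ → /l/, /ʔ/ → /z/, giving /ʃlɪzvu/.
Under (C)V, the unsyllabifiable consonants are /ʃ/, /z/ (no codas are permitted; onsets are limited to one consonant).
Each unlicensed consonant becomes the onset of a new syllable: /ʃ/ → /ʃa/, /z/ → /za/.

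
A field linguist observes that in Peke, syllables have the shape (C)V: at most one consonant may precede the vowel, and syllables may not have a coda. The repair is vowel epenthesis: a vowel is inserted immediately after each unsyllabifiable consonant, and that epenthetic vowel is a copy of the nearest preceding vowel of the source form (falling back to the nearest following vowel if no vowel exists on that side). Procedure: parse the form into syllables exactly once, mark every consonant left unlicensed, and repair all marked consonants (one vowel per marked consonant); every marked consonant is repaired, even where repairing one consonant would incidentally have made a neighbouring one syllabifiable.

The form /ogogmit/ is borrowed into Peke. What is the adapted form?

ogogomiti

The consonants /g/, /t/ cannot be parsed into a legal (C)V syllable (no codas are permitted; onsets are limited to one consonant).
Epenthesis after each stranded consonant: /g/ → /go/, /t/ → /ti/.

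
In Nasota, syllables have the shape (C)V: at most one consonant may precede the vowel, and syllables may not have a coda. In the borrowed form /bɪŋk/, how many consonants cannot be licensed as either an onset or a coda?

2

The consonants /ŋ/, /k/ cannot be parsed into a legal (C)V syllable (no codas are permitted; onsets are limited to one consonant).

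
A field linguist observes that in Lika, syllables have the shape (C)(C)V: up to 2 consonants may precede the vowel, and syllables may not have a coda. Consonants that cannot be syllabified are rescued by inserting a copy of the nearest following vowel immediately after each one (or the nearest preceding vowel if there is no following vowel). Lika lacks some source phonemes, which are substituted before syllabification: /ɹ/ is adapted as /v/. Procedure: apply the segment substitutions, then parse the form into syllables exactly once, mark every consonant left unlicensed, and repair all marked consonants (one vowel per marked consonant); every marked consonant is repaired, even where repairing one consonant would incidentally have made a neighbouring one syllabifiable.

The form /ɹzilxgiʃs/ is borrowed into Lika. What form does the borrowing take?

Substitution: /ɹ/ → /v/, giving /vzilxgiʃs/.
Syllabifying with onset maximization leaves /l/, /ʃ/, /s/ stranded (no codas are permitted; onsets may contain at most 2 consonants).
Each unlicensed consonant becomes the onset of a new syllable: /l/ → /li/, /ʃ/ → /ʃi/, /s/ → /si/.

vzilixgiʃisi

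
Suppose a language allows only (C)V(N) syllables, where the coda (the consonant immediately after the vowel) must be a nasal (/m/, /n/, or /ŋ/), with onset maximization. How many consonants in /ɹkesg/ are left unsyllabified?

3

The consonants /ɹ/, /s/, /g/ cannot be parsed into a legal (C)V(N) syllable (only a nasal (/m/, /n/, or /ŋ/) is licensed in coda position; onsets are limited to one consonant).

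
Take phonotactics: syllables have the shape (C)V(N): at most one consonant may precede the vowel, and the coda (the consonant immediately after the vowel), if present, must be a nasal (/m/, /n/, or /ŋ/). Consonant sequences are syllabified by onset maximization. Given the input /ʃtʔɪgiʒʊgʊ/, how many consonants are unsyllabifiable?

Under (C)V(N), the unsyllabifiable consonants are /ʃ/, /t/ (only a nasal (/m/, /n/, or /ŋ/) is licensed in coda position; onsets are limited to one consonant).

2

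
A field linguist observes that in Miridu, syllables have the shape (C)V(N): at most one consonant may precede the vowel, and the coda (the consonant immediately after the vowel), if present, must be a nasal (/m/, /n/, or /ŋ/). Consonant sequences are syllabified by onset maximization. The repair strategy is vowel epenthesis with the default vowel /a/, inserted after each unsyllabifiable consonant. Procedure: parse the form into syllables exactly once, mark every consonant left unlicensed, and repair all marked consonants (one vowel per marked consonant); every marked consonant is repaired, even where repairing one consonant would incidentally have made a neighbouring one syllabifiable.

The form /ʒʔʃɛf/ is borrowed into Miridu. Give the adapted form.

ʒaʔaʃɛfa

The consonants /ʒ/, /ʔ/, /f/ cannot be parsed into a legal (C)V(N) syllable (only a nasal (/m/, /n/, or /ŋ/) is licensed in coda position; onsets are limited to one consonant).
Each unlicensed consonant becomes the onset of a new syllable: /ʒ/ → /ʒa/, /ʔ/ → /ʔa/, /f/ → /fa/.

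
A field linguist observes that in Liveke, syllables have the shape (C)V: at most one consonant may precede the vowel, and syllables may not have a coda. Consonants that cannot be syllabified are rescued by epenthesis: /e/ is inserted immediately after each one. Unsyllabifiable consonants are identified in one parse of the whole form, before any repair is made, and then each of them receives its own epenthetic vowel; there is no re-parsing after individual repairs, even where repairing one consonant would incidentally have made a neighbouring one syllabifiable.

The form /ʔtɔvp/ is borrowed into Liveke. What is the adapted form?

Syllabifying with onset maximization leaves /ʔ/, /v/, /p/ stranded (no codas are permitted; onsets are limited to one consonant).
Inserting the epenthetic vowel yields /ʔ/ → /ʔe/, /v/ → /ve/, /p/ → /pe/.

ʔetɔvepe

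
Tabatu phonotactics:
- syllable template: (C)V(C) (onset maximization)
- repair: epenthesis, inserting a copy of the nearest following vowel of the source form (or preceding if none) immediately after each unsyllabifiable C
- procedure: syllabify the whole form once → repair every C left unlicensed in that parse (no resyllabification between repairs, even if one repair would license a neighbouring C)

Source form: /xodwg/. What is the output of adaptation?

Syllabifying with onset maximization leaves /w/, /g/ stranded (at most one coda consonant is licensed; onsets are limited to one consonant).
Inserting the epenthetic vowel yields /w/ → /wo/, /g/ → /go/.

xodwogo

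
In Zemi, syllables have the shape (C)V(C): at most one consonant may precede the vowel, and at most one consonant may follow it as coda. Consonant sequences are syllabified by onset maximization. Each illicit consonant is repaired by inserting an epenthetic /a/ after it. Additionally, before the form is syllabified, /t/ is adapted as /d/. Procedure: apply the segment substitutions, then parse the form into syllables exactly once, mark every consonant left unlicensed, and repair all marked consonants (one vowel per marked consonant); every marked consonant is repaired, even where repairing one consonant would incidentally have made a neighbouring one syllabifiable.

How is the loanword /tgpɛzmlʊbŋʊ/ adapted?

Substitution: /t/ → /d/, giving /dgpɛzmlʊbŋʊ/.
Under (C)V(C), the unsyllabifiable consonants are /d/, /g/, /m/ (at most one coda consonant is licensed; onsets are limited to one consonant).
Inserting the epenthetic vowel yields /d/ → /da/, /g/ → /ga/, /m/ → /ma/.

dagapɛzmalʊbŋʊ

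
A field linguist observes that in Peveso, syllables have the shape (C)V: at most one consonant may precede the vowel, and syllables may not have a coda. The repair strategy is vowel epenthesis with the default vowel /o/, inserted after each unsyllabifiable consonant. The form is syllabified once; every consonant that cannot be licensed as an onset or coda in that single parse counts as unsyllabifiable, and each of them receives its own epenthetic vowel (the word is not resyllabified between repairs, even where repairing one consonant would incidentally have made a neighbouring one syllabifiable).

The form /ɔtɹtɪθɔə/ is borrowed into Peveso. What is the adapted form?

Under (C)V, the unsyllabifiable consonants are /t/, /ɹ/ (no codas are permitted; onsets are limited to one consonant).
Epenthesis after each stranded consonant: /t/ → /to/, /ɹ/ → /ɹo/.

ɔtoɹotɪθɔə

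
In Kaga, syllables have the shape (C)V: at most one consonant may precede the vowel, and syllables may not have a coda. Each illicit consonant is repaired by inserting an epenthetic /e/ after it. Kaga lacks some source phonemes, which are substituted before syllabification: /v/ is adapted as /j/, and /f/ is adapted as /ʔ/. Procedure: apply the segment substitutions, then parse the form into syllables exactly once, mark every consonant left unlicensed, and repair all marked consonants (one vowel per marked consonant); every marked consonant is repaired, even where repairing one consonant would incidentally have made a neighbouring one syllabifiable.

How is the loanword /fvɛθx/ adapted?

Substitution: /f/ → /ʔ/, /v/ → /j/, giving /ʔjɛθx/.
Syllabifying with onset maximization leaves /ʔ/, /θ/, /x/ stranded (no codas are permitted; onsets are limited to one consonant).
Inserting the epenthetic vowel yields /ʔ/ → /ʔe/, /θ/ → /θe/, /x/ → /xe/.

ʔejɛθexe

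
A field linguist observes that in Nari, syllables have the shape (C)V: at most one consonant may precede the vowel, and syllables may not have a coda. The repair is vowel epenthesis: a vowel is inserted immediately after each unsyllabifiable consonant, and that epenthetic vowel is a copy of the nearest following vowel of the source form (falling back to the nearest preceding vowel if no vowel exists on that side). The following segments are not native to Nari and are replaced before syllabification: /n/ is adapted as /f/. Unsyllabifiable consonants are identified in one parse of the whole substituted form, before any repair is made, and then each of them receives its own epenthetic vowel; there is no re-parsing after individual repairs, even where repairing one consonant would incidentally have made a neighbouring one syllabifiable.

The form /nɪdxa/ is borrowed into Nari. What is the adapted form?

fɪdaxa

Substitution: /n/ → /f/, giving /fɪdxa/.
The consonants /d/ cannot be parsed into a legal (C)V syllable (no codas are permitted; onsets are limited to one consonant).
Epenthesis after each stranded consonant: /d/ → /da/.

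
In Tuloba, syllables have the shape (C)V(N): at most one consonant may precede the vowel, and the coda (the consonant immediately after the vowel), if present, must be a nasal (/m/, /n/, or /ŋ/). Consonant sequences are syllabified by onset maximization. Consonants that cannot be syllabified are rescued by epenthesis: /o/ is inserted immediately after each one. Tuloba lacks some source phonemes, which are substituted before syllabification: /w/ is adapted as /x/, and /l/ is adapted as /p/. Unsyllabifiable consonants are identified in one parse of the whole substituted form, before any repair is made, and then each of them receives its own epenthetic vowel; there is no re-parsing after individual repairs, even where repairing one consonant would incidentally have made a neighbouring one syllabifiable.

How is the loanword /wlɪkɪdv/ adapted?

Substitution: /w/ → /x/, /l/ → /p/, giving /xpɪkɪdv/.
Syllabifying with onset maximization leaves /x/, /d/, /v/ stranded (only a nasal (/m/, /n/, or /ŋ/) is licensed in coda position; onsets are limited to one consonant).
Each unlicensed consonant becomes the onset of a new syllable: /x/ → /xo/, /d/ → /do/, /v/ → /vo/.

xopɪkɪdovo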